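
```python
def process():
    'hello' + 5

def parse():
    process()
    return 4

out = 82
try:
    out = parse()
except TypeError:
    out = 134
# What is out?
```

Step-by-step execution trace:
1. out starts at 82.
2. try: `parse()` calls `process()`.
3. `process()` evaluates `'hello' + 5`, which raises TypeError; it propagates through parse (uncaught).
4. `return 4` in parse is not reached; the assignment to out does not complete.
5. `except TypeError` matches → out = 134.
Result: 134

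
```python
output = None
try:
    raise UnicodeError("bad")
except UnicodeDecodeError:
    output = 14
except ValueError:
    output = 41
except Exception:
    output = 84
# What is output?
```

Step-by-step execution trace:
1. `raise UnicodeError(...)` raises UnicodeError.
2. `except UnicodeDecodeError` does not match (UnicodeError is not a subclass of UnicodeDecodeError); skipped.
3. `except ValueError` matches (UnicodeError is a subclass of ValueError) → output = 41.
4. `except Exception` is not reached.
Result: 41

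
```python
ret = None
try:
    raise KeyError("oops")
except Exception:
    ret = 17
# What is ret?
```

Step-by-step execution trace:
1. `raise KeyError(...)` raises KeyError.
2. `except Exception` matches (KeyError is a subclass of Exception) → ret = 17.
Result: 17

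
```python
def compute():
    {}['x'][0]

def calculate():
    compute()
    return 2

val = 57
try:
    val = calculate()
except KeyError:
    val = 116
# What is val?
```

Step-by-step execution trace:
1. val starts at 57.
2. try: `calculate()` calls `compute()`.
3. `compute()` evaluates `{}['x'][0]`, which raises KeyError; it propagates through calculate (uncaught).
4. `return 2` in calculate is not reached; the assignment to val does not complete.
5. `except KeyError` matches → val = 116.
Result: 116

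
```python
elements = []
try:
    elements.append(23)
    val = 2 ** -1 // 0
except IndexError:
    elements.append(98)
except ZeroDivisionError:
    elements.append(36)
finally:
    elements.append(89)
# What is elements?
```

Step-by-step execution trace:
1. try: `elements.append(23)` → elements = [23].
2. `val = 2 ** -1 // 0` raises ZeroDivisionError.
3. `except IndexError` does not match ZeroDivisionError; skipped.
4. `except ZeroDivisionError` matches → `elements.append(36)` → elements = [23, 36].
5. finally always runs: `elements.append(89)` → elements = [23, 36, 89].
Result: [23, 36, 89]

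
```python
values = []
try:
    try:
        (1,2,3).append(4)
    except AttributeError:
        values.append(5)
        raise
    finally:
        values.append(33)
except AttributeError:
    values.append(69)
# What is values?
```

Step-by-step execution trace:
1. Inner try: `(1,2,3).append(4)` raises AttributeError.
2. Inner `except AttributeError` matches → `values.append(5)` → values = [5].
3. bare `raise` re-raises AttributeError.
4. Inner `finally` runs during unwinding: `values.append(33)` → values = [5, 33].
5. Outer `except AttributeError` matches → `values.append(69)` → values = [5, 33, 69].
Result: [5, 33, 69]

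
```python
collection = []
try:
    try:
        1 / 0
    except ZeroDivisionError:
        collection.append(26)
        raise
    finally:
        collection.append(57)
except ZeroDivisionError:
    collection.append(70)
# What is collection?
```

Step-by-step execution trace:
1. Inner try: `1 / 0` raises ZeroDivisionError.
2. Inner `except ZeroDivisionError` matches → `collection.append(26)` → collection = [26].
3. bare `raise` re-raises ZeroDivisionError.
4. Inner `finally` runs during unwinding: `collection.append(57)` → collection = [26, 57].
5. Outer `except ZeroDivisionError` matches → `collection.append(70)` → collection = [26, 57, 70].
Result: [26, 57, 70]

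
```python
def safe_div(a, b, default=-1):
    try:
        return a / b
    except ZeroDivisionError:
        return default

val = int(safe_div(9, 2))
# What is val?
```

Step-by-step execution trace:
1. `safe_div(9, 2)` enters try: `return 9 / 2` → returns 4.5. No exception raised.
2. `except ZeroDivisionError` is skipped.
3. `int(4.5)` → 4 → val = 4.
Result: 4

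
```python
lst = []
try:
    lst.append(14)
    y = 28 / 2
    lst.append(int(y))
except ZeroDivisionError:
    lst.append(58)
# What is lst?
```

Step-by-step execution trace:
1. try: `lst.append(14)` → lst = [14].
2. `y = 28 / 2` → y = 14.0. No exception raised.
3. `lst.append(int(y))` → lst = [14, 14].
4. `except ZeroDivisionError` is skipped (no exception was raised).
Result: [14, 14]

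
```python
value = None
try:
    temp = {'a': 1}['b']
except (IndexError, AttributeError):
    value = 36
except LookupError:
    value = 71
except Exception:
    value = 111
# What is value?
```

Step-by-step execution trace:
1. `temp = {'a': 1}['b']` raises KeyError.
2. `except (IndexError, AttributeError)` does not match KeyError; skipped.
3. `except LookupError` matches (KeyError is a subclass of LookupError) → value = 71.
4. `except Exception` is not reached.
Result: 71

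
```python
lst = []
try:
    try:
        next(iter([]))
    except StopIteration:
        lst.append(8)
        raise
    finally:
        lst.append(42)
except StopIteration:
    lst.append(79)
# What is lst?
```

Step-by-step execution trace:
1. Inner try: `next(iter([]))` raises StopIteration.
2. Inner `except StopIteration` matches → `lst.append(8)` → lst = [8].
3. bare `raise` re-raises StopIteration.
4. Inner `finally` runs during unwinding: `lst.append(42)` → lst = [8, 42].
5. Outer `except StopIteration` matches → `lst.append(79)` → lst = [8, 42, 79].
Result: [8, 42, 79]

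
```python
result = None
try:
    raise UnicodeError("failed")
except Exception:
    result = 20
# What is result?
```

Step-by-step execution trace:
1. `raise UnicodeError(...)` raises UnicodeError.
2. `except Exception` matches (UnicodeError is a subclass of Exception) → result = 20.
Result: 20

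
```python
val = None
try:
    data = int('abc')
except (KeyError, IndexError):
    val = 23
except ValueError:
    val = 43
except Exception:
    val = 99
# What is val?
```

Step-by-step execution trace:
1. `data = int('abc')` raises ValueError.
2. `except (KeyError, IndexError)` does not match ValueError; skipped.
3. `except ValueError` matches (exact type match) → val = 43.
4. `except Exception` is not reached.
Result: 43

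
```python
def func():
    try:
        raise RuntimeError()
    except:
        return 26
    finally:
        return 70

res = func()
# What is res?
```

Step-by-step execution trace:
1. `func()` enters try: `raise RuntimeError()` raises RuntimeError.
2. bare `except` matches → `return 26` sets pending return value 26.
3. Before returning, `finally: return 70` runs and overrides the pending return.
4. func() returns 70 → res = 70.
Result: 70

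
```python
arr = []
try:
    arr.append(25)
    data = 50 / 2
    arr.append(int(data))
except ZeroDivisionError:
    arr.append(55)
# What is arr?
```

Step-by-step execution trace:
1. try: `arr.append(25)` → arr = [25].
2. `data = 50 / 2` → data = 25.0. No exception raised.
3. `arr.append(int(data))` → arr = [25, 25].
4. `except ZeroDivisionError` is skipped (no exception was raised).
Result: [25, 25]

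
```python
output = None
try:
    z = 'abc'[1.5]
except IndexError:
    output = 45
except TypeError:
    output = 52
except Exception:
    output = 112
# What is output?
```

Step-by-step execution trace:
1. `z = 'abc'[1.5]` raises TypeError.
2. `except IndexError` does not match TypeError; skipped.
3. `except TypeError` matches → output = 52.
4. Remaining except clauses are skipped.
Result: 52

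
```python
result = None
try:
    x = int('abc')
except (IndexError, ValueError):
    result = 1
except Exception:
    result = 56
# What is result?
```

Step-by-step execution trace:
1. `x = int('abc')` raises ValueError.
2. `except (IndexError, ValueError)` matches (ValueError is in the tuple) → result = 1.
3. `except Exception` is not reached.
Result: 1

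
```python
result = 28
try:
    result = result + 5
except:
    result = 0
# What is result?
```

Step-by-step execution trace:
1. result starts at 28.
2. try: `result = result + 5` → result = 33. No exception raised.
3. `except` is skipped.
Result: 33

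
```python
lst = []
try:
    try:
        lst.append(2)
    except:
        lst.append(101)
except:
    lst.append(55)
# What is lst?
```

Step-by-step execution trace:
1. Inner try: `lst.append(2)` → lst = [2]. No exception raised.
2. Inner `except` is skipped.
3. Inner try completes normally; outer `except` is skipped.
Result: [2]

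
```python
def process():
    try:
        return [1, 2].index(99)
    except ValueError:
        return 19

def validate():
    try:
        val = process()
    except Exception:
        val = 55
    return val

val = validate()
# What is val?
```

Step-by-step execution trace:
1. `validate()` calls `process()`.
2. In process: `[1, 2].index(99)` raises ValueError; `except ValueError` catches it → returns 19.
3. In validate: `val = process()` → val = 19. No exception reaches validate.
4. `except Exception` is skipped; validate returns 19.
5. val = 19.
Result: 19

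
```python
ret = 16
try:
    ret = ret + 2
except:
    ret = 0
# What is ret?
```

Step-by-step execution trace:
1. ret starts at 16.
2. try: `ret = ret + 2` → ret = 18. No exception raised.
3. `except` is skipped.
Result: 18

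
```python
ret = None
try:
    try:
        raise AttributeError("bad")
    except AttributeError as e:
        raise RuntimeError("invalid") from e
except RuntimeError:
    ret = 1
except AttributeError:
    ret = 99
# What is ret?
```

Step-by-step execution trace:
1. Inner try raises AttributeError; inner `except AttributeError as e` catches it.
2. `raise RuntimeError(...) from e` raises RuntimeError (AttributeError is attached as __cause__, but only RuntimeError is active).
3. Outer `except RuntimeError` matches → ret = 1.
4. `except AttributeError` is not reached.
Result: 1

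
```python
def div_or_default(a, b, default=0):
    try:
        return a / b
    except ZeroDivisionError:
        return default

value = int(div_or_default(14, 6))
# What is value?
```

Step-by-step execution trace:
1. `div_or_default(14, 6)` enters try: `return 14 / 6` → returns 2.3333333333333335. No exception raised.
2. `except ZeroDivisionError` is skipped.
3. `int(2.3333333333333335)` → 2 → value = 2.
Result: 2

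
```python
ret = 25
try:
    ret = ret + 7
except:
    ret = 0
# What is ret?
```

Step-by-step execution trace:
1. ret starts at 25.
2. try: `ret = ret + 7` → ret = 32. No exception raised.
3. `except` is skipped.
Result: 32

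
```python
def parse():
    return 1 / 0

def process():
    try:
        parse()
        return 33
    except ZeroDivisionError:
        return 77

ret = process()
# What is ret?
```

Step-by-step execution trace:
1. `process()` calls `parse()`.
2. `parse()` evaluates `1 / 0`, which raises ZeroDivisionError; it propagates to the caller.
3. `return 33` is not reached.
4. `except ZeroDivisionError` in process matches → returns 77.
5. ret = 77.
Result: 77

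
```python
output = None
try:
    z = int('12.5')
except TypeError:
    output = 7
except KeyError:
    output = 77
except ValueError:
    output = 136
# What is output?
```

Step-by-step execution trace:
1. `z = int('12.5')` raises ValueError.
2. `except TypeError` does not match ValueError; skipped.
3. `except KeyError` does not match ValueError; skipped.
4. `except ValueError` matches → output = 136.
Result: 136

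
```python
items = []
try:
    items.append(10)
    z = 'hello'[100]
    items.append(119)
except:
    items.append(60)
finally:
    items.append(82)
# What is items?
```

Step-by-step execution trace:
1. try: `items.append(10)` → items = [10].
2. `z = 'hello'[100]` raises IndexError; `items.append(119)` is not reached.
3. bare `except` matches → `items.append(60)` → items = [10, 60].
4. finally always runs: `items.append(82)` → items = [10, 60, 82].
Result: [10, 60, 82]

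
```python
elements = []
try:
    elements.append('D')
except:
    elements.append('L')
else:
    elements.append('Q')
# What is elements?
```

Step-by-step execution trace:
1. try: `elements.append('D')` → elements = ['D']. No exception raised.
2. `except` is skipped.
3. `else` runs (try completed without exception): `elements.append('Q')` → elements = ['D', 'Q'].
Result: ['D', 'Q']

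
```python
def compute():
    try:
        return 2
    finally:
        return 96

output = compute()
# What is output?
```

Step-by-step execution trace:
1. `compute()` enters try: `return 2` sets pending return value 2.
2. Before returning, `finally: return 96` runs and overrides the pending return.
3. compute() returns 96 → output = 96.
Result: 96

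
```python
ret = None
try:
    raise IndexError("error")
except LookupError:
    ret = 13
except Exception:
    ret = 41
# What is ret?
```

Step-by-step execution trace:
1. `raise IndexError(...)` raises IndexError.
2. `except LookupError` matches (IndexError is a subclass of LookupError) → ret = 13.
3. `except Exception` is not reached.
Result: 13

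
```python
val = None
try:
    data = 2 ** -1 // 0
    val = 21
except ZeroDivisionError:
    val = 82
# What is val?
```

Step-by-step execution trace:
1. `data = 2 ** -1 // 0` raises ZeroDivisionError.
2. `val = 21` is not reached.
3. `except ZeroDivisionError` matches → val = 82.
Result: 82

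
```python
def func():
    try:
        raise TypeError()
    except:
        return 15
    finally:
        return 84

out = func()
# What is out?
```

Step-by-step execution trace:
1. `func()` enters try: `raise TypeError()` raises TypeError.
2. bare `except` matches → `return 15` sets pending return value 15.
3. Before returning, `finally: return 84` runs and overrides the pending return.
4. func() returns 84 → out = 84.
Result: 84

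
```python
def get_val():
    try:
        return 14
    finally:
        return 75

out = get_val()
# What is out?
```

Step-by-step execution trace:
1. `get_val()` enters try: `return 14` sets pending return value 14.
2. Before returning, `finally: return 75` runs and overrides the pending return.
3. get_val() returns 75 → out = 75.
Result: 75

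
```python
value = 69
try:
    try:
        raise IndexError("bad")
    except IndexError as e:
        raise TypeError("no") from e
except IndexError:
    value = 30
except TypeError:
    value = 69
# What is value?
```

Step-by-step execution trace:
1. Inner try raises IndexError; inner `except IndexError as e` catches it.
2. `raise TypeError(...) from e` raises TypeError (IndexError is attached as __cause__, but only TypeError is active).
3. Outer `except IndexError` does not match TypeError; skipped.
4. Outer `except TypeError` matches → value = 69.
Result: 69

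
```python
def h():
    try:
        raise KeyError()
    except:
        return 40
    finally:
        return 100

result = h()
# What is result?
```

Step-by-step execution trace:
1. `h()` enters try: `raise KeyError()` raises KeyError.
2. bare `except` matches → `return 40` sets pending return value 40.
3. Before returning, `finally: return 100` runs and overrides the pending return.
4. h() returns 100 → result = 100.
Result: 100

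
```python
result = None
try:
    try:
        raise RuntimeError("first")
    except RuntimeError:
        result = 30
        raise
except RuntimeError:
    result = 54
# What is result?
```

Step-by-step execution trace:
1. Inner try: `raise RuntimeError("first")` raises RuntimeError.
2. Inner `except RuntimeError` matches → result = 30.
3. bare `raise` re-raises the same RuntimeError.
4. Outer `except RuntimeError` matches → result = 54.
Result: 54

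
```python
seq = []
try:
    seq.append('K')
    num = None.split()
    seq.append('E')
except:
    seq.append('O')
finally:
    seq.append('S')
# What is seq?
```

Step-by-step execution trace:
1. try: `seq.append('K')` → seq = ['K'].
2. `num = None.split()` raises AttributeError; `seq.append('E')` is not reached.
3. bare `except` matches → `seq.append('O')` → seq = ['K', 'O'].
4. finally always runs: `seq.append('S')` → seq = ['K', 'O', 'S'].
Result: ['K', 'O', 'S']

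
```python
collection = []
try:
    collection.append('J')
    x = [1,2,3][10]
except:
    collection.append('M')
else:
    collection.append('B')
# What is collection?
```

Step-by-step execution trace:
1. try: `collection.append('J')` → collection = ['J'].
2. `x = [1,2,3][10]` raises IndexError.
3. bare `except` matches → `collection.append('M')` → collection = ['J', 'M'].
4. `else` is skipped (an exception was raised).
Result: ['J', 'M']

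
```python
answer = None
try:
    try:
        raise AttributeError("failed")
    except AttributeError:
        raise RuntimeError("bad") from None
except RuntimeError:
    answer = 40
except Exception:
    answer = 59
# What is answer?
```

Step-by-step execution trace:
1. Inner try raises AttributeError; inner `except AttributeError` catches it.
2. `raise RuntimeError(...) from None` raises RuntimeError (from None suppresses __context__, but the active exception is still RuntimeError).
3. Outer `except RuntimeError` matches → answer = 40.
4. `except Exception` is not reached.
Result: 40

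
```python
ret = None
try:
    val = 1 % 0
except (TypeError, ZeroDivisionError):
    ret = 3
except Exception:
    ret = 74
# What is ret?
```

Step-by-step execution trace:
1. `val = 1 % 0` raises ZeroDivisionError.
2. `except (TypeError, ZeroDivisionError)` matches (ZeroDivisionError is in the tuple) → ret = 3.
3. `except Exception` is not reached.
Result: 3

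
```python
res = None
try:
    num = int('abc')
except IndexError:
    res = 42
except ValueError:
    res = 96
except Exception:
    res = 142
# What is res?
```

Step-by-step execution trace:
1. `num = int('abc')` raises ValueError.
2. `except IndexError` does not match ValueError; skipped.
3. `except ValueError` matches → res = 96.
4. Remaining except clauses are skipped.
Result: 96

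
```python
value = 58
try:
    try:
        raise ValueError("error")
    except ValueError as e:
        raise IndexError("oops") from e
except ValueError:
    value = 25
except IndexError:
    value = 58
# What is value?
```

Step-by-step execution trace:
1. Inner try raises ValueError; inner `except ValueError as e` catches it.
2. `raise IndexError(...) from e` raises IndexError (ValueError is attached as __cause__, but only IndexError is active).
3. Outer `except ValueError` does not match IndexError; skipped.
4. Outer `except IndexError` matches → value = 58.
Result: 58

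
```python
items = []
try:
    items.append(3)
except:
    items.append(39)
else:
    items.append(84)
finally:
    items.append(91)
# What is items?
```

Step-by-step execution trace:
1. try: `items.append(3)` → items = [3]. No exception raised.
2. `except` is skipped.
3. `else` runs: `items.append(84)` → items = [3, 84].
4. `finally` always runs: `items.append(91)` → items = [3, 84, 91].
Result: [3, 84, 91]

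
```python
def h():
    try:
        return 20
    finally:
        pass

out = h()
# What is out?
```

Step-by-step execution trace:
1. `h()` enters try: `return 20` sets pending return value 20.
2. Before returning, `finally: pass` runs (no effect).
3. h() returns 20 → out = 20.
Result: 20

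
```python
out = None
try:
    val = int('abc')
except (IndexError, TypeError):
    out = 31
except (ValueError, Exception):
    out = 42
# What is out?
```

Step-by-step execution trace:
1. `val = int('abc')` raises ValueError.
2. `except (IndexError, TypeError)` does not match ValueError; skipped.
3. `except (ValueError, Exception)` matches (ValueError is in the tuple) → out = 42.
Result: 42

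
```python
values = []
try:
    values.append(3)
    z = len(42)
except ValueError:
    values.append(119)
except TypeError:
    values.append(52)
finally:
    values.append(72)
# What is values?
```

Step-by-step execution trace:
1. try: `values.append(3)` → values = [3].
2. `z = len(42)` raises TypeError.
3. `except ValueError` does not match TypeError; skipped.
4. `except TypeError` matches → `values.append(52)` → values = [3, 52].
5. finally always runs: `values.append(72)` → values = [3, 52, 72].
Result: [3, 52, 72]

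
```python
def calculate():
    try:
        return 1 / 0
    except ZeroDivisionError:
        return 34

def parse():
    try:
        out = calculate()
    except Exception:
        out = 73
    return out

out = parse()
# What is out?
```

Step-by-step execution trace:
1. `parse()` calls `calculate()`.
2. In calculate: `1 / 0` raises ZeroDivisionError; `except ZeroDivisionError` catches it → returns 34.
3. In parse: `out = calculate()` → out = 34. No exception reaches parse.
4. `except Exception` is skipped; parse returns 34.
5. out = 34.
Result: 34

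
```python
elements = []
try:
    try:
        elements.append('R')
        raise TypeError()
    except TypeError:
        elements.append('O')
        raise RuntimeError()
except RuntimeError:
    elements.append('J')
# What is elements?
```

Step-by-step execution trace:
1. Inner try: `elements.append('R')` → elements = ['R'].
2. `raise TypeError()` raises TypeError.
3. Inner `except TypeError` matches → `elements.append('O')` → elements = ['R', 'O'].
4. `raise RuntimeError()` raises RuntimeError; propagates to outer try.
5. Outer `except RuntimeError` matches → `elements.append('J')` → elements = ['R', 'O', 'J'].
Result: ['R', 'O', 'J']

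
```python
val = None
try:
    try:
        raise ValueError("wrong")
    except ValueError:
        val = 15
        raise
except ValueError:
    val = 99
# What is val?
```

Step-by-step execution trace:
1. Inner try: `raise ValueError("wrong")` raises ValueError.
2. Inner `except ValueError` matches → val = 15.
3. bare `raise` re-raises the same ValueError.
4. Outer `except ValueError` matches → val = 99.
Result: 99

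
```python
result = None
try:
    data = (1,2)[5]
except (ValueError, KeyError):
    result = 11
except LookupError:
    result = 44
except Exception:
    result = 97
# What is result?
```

Step-by-step execution trace:
1. `data = (1,2)[5]` raises IndexError.
2. `except (ValueError, KeyError)` does not match IndexError; skipped.
3. `except LookupError` matches (IndexError is a subclass of LookupError) → result = 44.
4. `except Exception` is not reached.
Result: 44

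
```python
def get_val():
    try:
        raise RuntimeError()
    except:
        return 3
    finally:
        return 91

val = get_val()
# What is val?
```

Step-by-step execution trace:
1. `get_val()` enters try: `raise RuntimeError()` raises RuntimeError.
2. bare `except` matches → `return 3` sets pending return value 3.
3. Before returning, `finally: return 91` runs and overrides the pending return.
4. get_val() returns 91 → val = 91.
Result: 91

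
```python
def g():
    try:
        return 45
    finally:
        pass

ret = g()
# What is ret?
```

Step-by-step execution trace:
1. `g()` enters try: `return 45` sets pending return value 45.
2. Before returning, `finally: pass` runs (no effect).
3. g() returns 45 → ret = 45.
Result: 45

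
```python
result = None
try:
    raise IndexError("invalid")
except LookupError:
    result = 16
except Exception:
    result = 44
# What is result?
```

Step-by-step execution trace:
1. `raise IndexError(...)` raises IndexError.
2. `except LookupError` matches (IndexError is a subclass of LookupError) → result = 16.
3. `except Exception` is not reached.
Result: 16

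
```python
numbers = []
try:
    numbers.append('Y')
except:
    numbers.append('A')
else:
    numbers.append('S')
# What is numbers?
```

Step-by-step execution trace:
1. try: `numbers.append('Y')` → numbers = ['Y']. No exception raised.
2. `except` is skipped.
3. `else` runs (try completed without exception): `numbers.append('S')` → numbers = ['Y', 'S'].
Result: ['Y', 'S']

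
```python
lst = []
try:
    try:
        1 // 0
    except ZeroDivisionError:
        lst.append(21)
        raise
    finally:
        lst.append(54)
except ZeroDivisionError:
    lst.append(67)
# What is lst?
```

Step-by-step execution trace:
1. Inner try: `1 // 0` raises ZeroDivisionError.
2. Inner `except ZeroDivisionError` matches → `lst.append(21)` → lst = [21].
3. bare `raise` re-raises ZeroDivisionError.
4. Inner `finally` runs during unwinding: `lst.append(54)` → lst = [21, 54].
5. Outer `except ZeroDivisionError` matches → `lst.append(67)` → lst = [21, 54, 67].
Result: [21, 54, 67]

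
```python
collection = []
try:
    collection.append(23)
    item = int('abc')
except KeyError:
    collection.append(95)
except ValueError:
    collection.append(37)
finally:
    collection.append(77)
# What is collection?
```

Step-by-step execution trace:
1. try: `collection.append(23)` → collection = [23].
2. `item = int('abc')` raises ValueError.
3. `except KeyError` does not match ValueError; skipped.
4. `except ValueError` matches → `collection.append(37)` → collection = [23, 37].
5. finally always runs: `collection.append(77)` → collection = [23, 37, 77].
Result: [23, 37, 77]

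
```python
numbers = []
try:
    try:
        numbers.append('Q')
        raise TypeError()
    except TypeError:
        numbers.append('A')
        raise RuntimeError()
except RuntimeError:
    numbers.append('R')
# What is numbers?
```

Step-by-step execution trace:
1. Inner try: `numbers.append('Q')` → numbers = ['Q'].
2. `raise TypeError()` raises TypeError.
3. Inner `except TypeError` matches → `numbers.append('A')` → numbers = ['Q', 'A'].
4. `raise RuntimeError()` raises RuntimeError; propagates to outer try.
5. Outer `except RuntimeError` matches → `numbers.append('R')` → numbers = ['Q', 'A', 'R'].
Result: ['Q', 'A', 'R']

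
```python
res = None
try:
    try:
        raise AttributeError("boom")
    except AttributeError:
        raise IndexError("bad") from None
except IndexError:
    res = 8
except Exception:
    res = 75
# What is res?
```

Step-by-step execution trace:
1. Inner try raises AttributeError; inner `except AttributeError` catches it.
2. `raise IndexError(...) from None` raises IndexError (from None suppresses __context__, but the active exception is still IndexError).
3. Outer `except IndexError` matches → res = 8.
4. `except Exception` is not reached.
Result: 8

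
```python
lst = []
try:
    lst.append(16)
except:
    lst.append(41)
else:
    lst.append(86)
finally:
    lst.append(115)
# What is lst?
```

Step-by-step execution trace:
1. try: `lst.append(16)` → lst = [16]. No exception raised.
2. `except` is skipped.
3. `else` runs: `lst.append(86)` → lst = [16, 86].
4. `finally` always runs: `lst.append(115)` → lst = [16, 86, 115].
Result: [16, 86, 115]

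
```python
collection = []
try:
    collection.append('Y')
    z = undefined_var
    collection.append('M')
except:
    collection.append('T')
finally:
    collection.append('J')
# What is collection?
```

Step-by-step execution trace:
1. try: `collection.append('Y')` → collection = ['Y'].
2. `z = undefined_var` raises NameError; `collection.append('M')` is not reached.
3. bare `except` matches → `collection.append('T')` → collection = ['Y', 'T'].
4. finally always runs: `collection.append('J')` → collection = ['Y', 'T', 'J'].
Result: ['Y', 'T', 'J']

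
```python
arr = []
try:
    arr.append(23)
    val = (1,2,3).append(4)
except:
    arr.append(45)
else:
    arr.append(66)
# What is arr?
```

Step-by-step execution trace:
1. try: `arr.append(23)` → arr = [23].
2. `val = (1,2,3).append(4)` raises AttributeError.
3. bare `except` matches → `arr.append(45)` → arr = [23, 45].
4. `else` is skipped (an exception was raised).
Result: [23, 45]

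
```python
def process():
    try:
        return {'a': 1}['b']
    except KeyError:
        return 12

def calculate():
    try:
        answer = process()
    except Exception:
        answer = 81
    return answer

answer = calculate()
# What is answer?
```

Step-by-step execution trace:
1. `calculate()` calls `process()`.
2. In process: `{'a': 1}['b']` raises KeyError; `except KeyError` catches it → returns 12.
3. In calculate: `answer = process()` → answer = 12. No exception reaches calculate.
4. `except Exception` is skipped; calculate returns 12.
5. answer = 12.
Result: 12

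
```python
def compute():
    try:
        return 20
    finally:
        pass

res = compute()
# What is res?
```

Step-by-step execution trace:
1. `compute()` enters try: `return 20` sets pending return value 20.
2. Before returning, `finally: pass` runs (no effect).
3. compute() returns 20 → res = 20.
Result: 20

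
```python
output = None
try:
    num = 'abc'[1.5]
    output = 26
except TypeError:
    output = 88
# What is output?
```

Step-by-step execution trace:
1. `num = 'abc'[1.5]` raises TypeError.
2. `output = 26` is not reached.
3. `except TypeError` matches → output = 88.
Result: 88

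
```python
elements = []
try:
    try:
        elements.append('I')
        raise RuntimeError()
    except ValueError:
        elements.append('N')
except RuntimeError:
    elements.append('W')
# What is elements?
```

Step-by-step execution trace:
1. Inner try: `elements.append('I')` → elements = ['I'].
2. `raise RuntimeError()` raises RuntimeError.
3. Inner `except ValueError` does not match RuntimeError; exception propagates to outer try.
4. Outer `except RuntimeError` matches → `elements.append('W')` → elements = ['I', 'W'].
Result: ['I', 'W']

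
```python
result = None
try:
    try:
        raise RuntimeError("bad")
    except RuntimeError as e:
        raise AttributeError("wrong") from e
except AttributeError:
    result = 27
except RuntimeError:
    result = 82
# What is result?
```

Step-by-step execution trace:
1. Inner try raises RuntimeError; inner `except RuntimeError as e` catches it.
2. `raise AttributeError(...) from e` raises AttributeError (RuntimeError is attached as __cause__, but only AttributeError is active).
3. Outer `except AttributeError` matches → result = 27.
4. `except RuntimeError` is not reached.
Result: 27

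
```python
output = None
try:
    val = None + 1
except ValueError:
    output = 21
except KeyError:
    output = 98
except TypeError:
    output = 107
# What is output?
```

Step-by-step execution trace:
1. `val = None + 1` raises TypeError.
2. `except ValueError` does not match TypeError; skipped.
3. `except KeyError` does not match TypeError; skipped.
4. `except TypeError` matches → output = 107.
Result: 107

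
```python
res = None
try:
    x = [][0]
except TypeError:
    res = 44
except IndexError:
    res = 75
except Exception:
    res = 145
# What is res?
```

Step-by-step execution trace:
1. `x = [][0]` raises IndexError.
2. `except TypeError` does not match IndexError; skipped.
3. `except IndexError` matches → res = 75.
4. Remaining except clauses are skipped.
Result: 75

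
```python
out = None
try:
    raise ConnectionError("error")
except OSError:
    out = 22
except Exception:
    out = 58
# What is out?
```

Step-by-step execution trace:
1. `raise ConnectionError(...)` raises ConnectionError.
2. `except OSError` matches (ConnectionError is a subclass of OSError) → out = 22.
3. `except Exception` is not reached.
Result: 22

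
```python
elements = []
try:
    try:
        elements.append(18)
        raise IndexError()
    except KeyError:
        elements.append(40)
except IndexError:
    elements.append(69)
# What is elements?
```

Step-by-step execution trace:
1. Inner try: `elements.append(18)` → elements = [18].
2. `raise IndexError()` raises IndexError.
3. Inner `except KeyError` does not match IndexError; exception propagates to outer try.
4. Outer `except IndexError` matches → `elements.append(69)` → elements = [18, 69].
Result: [18, 69]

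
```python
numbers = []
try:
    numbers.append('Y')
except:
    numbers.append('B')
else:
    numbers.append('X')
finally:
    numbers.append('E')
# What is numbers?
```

Step-by-step execution trace:
1. try: `numbers.append('Y')` → numbers = ['Y']. No exception raised.
2. `except` is skipped.
3. `else` runs: `numbers.append('X')` → numbers = ['Y', 'X'].
4. `finally` always runs: `numbers.append('E')` → numbers = ['Y', 'X', 'E'].
Result: ['Y', 'X', 'E']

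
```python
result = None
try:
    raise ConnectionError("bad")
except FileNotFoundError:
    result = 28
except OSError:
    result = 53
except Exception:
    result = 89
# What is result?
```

Step-by-step execution trace:
1. `raise ConnectionError(...)` raises ConnectionError.
2. `except FileNotFoundError` does not match (ConnectionError is not a subclass of FileNotFoundError); skipped.
3. `except OSError` matches (ConnectionError is a subclass of OSError) → result = 53.
4. `except Exception` is not reached.
Result: 53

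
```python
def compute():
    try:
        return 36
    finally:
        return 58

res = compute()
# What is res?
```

Step-by-step execution trace:
1. `compute()` enters try: `return 36` sets pending return value 36.
2. Before returning, `finally: return 58` runs and overrides the pending return.
3. compute() returns 58 → res = 58.
Result: 58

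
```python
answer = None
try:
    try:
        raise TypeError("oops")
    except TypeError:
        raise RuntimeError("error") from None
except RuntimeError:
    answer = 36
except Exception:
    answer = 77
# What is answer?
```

Step-by-step execution trace:
1. Inner try raises TypeError; inner `except TypeError` catches it.
2. `raise RuntimeError(...) from None` raises RuntimeError (from None suppresses __context__, but the active exception is still RuntimeError).
3. Outer `except RuntimeError` matches → answer = 36.
4. `except Exception` is not reached.
Result: 36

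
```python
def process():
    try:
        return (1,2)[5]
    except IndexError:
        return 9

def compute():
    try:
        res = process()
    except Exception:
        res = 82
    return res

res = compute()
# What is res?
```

Step-by-step execution trace:
1. `compute()` calls `process()`.
2. In process: `(1,2)[5]` raises IndexError; `except IndexError` catches it → returns 9.
3. In compute: `res = process()` → res = 9. No exception reaches compute.
4. `except Exception` is skipped; compute returns 9.
5. res = 9.
Result: 9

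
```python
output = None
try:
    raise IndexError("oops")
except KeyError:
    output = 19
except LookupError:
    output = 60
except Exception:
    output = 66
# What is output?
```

Step-by-step execution trace:
1. `raise IndexError(...)` raises IndexError.
2. `except KeyError` does not match (IndexError is not a subclass of KeyError); skipped.
3. `except LookupError` matches (IndexError is a subclass of LookupError) → output = 60.
4. `except Exception` is not reached.
Result: 60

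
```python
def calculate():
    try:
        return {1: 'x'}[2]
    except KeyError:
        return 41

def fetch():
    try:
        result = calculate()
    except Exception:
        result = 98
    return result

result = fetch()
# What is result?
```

Step-by-step execution trace:
1. `fetch()` calls `calculate()`.
2. In calculate: `{1: 'x'}[2]` raises KeyError; `except KeyError` catches it → returns 41.
3. In fetch: `result = calculate()` → result = 41. No exception reaches fetch.
4. `except Exception` is skipped; fetch returns 41.
5. result = 41.
Result: 41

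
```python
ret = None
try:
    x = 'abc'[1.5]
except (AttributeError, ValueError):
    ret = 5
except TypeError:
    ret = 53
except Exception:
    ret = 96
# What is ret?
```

Step-by-step execution trace:
1. `x = 'abc'[1.5]` raises TypeError.
2. `except (AttributeError, ValueError)` does not match TypeError; skipped.
3. `except TypeError` matches (exact type match) → ret = 53.
4. `except Exception` is not reached.
Result: 53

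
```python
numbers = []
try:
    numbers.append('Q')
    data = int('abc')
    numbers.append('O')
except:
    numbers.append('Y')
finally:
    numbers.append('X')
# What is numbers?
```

Step-by-step execution trace:
1. try: `numbers.append('Q')` → numbers = ['Q'].
2. `data = int('abc')` raises ValueError; `numbers.append('O')` is not reached.
3. bare `except` matches → `numbers.append('Y')` → numbers = ['Q', 'Y'].
4. finally always runs: `numbers.append('X')` → numbers = ['Q', 'Y', 'X'].
Result: ['Q', 'Y', 'X']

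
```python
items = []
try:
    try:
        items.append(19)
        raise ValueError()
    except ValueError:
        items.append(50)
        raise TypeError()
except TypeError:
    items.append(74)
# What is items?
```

Step-by-step execution trace:
1. Inner try: `items.append(19)` → items = [19].
2. `raise ValueError()` raises ValueError.
3. Inner `except ValueError` matches → `items.append(50)` → items = [19, 50].
4. `raise TypeError()` raises TypeError; propagates to outer try.
5. Outer `except TypeError` matches → `items.append(74)` → items = [19, 50, 74].
Result: [19, 50, 74]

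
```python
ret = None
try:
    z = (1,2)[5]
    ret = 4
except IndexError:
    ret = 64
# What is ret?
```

Step-by-step execution trace:
1. `z = (1,2)[5]` raises IndexError.
2. `ret = 4` is not reached.
3. `except IndexError` matches → ret = 64.
Result: 64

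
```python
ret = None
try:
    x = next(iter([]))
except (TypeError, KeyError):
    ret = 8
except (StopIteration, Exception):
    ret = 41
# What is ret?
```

Step-by-step execution trace:
1. `x = next(iter([]))` raises StopIteration.
2. `except (TypeError, KeyError)` does not match StopIteration; skipped.
3. `except (StopIteration, Exception)` matches (StopIteration is in the tuple) → ret = 41.
Result: 41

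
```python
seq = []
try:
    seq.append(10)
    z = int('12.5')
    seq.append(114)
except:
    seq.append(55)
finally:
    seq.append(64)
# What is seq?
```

Step-by-step execution trace:
1. try: `seq.append(10)` → seq = [10].
2. `z = int('12.5')` raises ValueError; `seq.append(114)` is not reached.
3. bare `except` matches → `seq.append(55)` → seq = [10, 55].
4. finally always runs: `seq.append(64)` → seq = [10, 55, 64].
Result: [10, 55, 64]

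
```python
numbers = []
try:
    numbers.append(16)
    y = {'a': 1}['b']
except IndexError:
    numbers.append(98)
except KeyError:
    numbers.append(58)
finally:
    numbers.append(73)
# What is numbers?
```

Step-by-step execution trace:
1. try: `numbers.append(16)` → numbers = [16].
2. `y = {'a': 1}['b']` raises KeyError.
3. `except IndexError` does not match KeyError; skipped.
4. `except KeyError` matches → `numbers.append(58)` → numbers = [16, 58].
5. finally always runs: `numbers.append(73)` → numbers = [16, 58, 73].
Result: [16, 58, 73]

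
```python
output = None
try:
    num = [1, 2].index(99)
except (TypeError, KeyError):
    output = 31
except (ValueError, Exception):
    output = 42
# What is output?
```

Step-by-step execution trace:
1. `num = [1, 2].index(99)` raises ValueError.
2. `except (TypeError, KeyError)` does not match ValueError; skipped.
3. `except (ValueError, Exception)` matches (ValueError is in the tuple) → output = 42.
Result: 42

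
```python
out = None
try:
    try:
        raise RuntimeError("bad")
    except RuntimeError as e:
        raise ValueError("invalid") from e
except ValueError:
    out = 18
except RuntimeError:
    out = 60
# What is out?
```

Step-by-step execution trace:
1. Inner try raises RuntimeError; inner `except RuntimeError as e` catches it.
2. `raise ValueError(...) from e` raises ValueError (RuntimeError is attached as __cause__, but only ValueError is active).
3. Outer `except ValueError` matches → out = 18.
4. `except RuntimeError` is not reached.
Result: 18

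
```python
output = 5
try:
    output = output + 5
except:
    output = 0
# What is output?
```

Step-by-step execution trace:
1. output starts at 5.
2. try: `output = output + 5` → output = 10. No exception raised.
3. `except` is skipped.
Result: 10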